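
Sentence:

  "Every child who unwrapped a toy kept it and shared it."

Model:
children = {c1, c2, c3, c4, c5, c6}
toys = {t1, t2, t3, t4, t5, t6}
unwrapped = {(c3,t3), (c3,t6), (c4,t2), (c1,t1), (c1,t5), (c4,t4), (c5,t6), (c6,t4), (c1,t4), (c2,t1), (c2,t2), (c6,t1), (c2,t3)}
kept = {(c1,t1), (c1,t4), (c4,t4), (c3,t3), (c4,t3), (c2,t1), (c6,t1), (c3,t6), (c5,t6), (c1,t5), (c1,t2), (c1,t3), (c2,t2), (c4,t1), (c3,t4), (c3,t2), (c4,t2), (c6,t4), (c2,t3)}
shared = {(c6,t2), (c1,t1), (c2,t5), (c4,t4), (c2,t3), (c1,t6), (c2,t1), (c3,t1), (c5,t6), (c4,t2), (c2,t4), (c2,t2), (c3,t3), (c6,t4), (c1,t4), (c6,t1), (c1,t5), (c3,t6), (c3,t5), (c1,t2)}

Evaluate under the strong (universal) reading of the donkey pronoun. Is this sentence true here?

"it" takes "a toy" as antecedent — a donkey pronoun bound across the clause boundary.
Strong reading: for every (c,t) with unwrapped(c,t), kept(c,t) ∧ shared(c,t).
Restrictor pairs: (c1,t1) ✓  (c1,t4) ✓  (c1,t5) ✓  (c2,t1) ✓  (c2,t2) ✓  (c2,t3) ✓  (c3,t3) ✓  (c3,t6) ✓  (c4,t2) ✓  (c4,t4) ✓  (c5,t6) ✓  (c6,t1) ✓  (c6,t4) ✓
Every restrictor pair satisfies the scope.

True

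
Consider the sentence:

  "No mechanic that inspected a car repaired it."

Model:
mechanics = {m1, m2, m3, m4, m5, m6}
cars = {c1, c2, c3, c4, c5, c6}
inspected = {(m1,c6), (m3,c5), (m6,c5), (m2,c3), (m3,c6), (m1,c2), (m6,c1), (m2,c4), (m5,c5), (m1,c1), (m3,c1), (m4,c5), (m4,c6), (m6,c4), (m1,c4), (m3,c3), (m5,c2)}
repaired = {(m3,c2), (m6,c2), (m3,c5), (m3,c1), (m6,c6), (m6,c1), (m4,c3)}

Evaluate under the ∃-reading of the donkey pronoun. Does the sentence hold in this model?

False

"it" takes "a car" as antecedent — a donkey pronoun bound across the clause boundary.
Truth condition: for no (m,c) with inspected(m,c) does repaired(m,c) hold.
Restrictor pairs — does the scope hold? (m1,c1):fails  (m1,c2):fails  (m1,c4):fails  (m1,c6):fails  (m2,c3):fails  (m2,c4):fails  (m3,c1):holds  (m3,c3):fails  (m3,c5):holds  (m3,c6):fails  (m4,c5):fails  (m4,c6):fails  (m5,c2):fails  (m5,c5):fails  (m6,c1):holds  (m6,c4):fails  (m6,c5):fails
Scope holds for 3 pair(s), so the sentence is false.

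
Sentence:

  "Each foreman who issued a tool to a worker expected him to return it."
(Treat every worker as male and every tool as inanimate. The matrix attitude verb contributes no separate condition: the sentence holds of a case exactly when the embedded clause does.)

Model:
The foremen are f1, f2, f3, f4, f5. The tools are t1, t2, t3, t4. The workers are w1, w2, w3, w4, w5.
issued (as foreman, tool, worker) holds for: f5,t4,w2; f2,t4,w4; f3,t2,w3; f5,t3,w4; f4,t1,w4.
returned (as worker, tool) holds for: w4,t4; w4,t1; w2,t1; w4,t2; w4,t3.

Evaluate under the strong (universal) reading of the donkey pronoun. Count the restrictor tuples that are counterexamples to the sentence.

"him" takes "a worker" as antecedent and "it" takes "a tool"; both are donkey pronouns co-varying with the restrictor.
Strong reading: for every (f,t,w) with issued(f,t,w), returned(w,t).
Restrictor triples: (f2,t4,w4)→returned(w4,t4) ✓  (f3,t2,w3)→returned(w3,t2) ✗  (f4,t1,w4)→returned(w4,t1) ✓  (f5,t3,w4)→returned(w4,t3) ✓  (f5,t4,w2)→returned(w2,t4) ✗
Counterexamples (restrictor triples failing the scope): 2.

2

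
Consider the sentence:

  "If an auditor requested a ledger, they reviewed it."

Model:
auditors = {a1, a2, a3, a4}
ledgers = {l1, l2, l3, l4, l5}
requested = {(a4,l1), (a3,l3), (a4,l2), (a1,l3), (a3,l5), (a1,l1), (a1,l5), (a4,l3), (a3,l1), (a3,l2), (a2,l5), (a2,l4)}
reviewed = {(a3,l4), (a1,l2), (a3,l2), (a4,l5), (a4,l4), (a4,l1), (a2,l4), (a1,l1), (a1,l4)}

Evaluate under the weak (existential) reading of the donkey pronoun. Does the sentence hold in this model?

True

"it" takes "a ledger" as antecedent — a donkey pronoun bound across the clause boundary.
Weak reading: every auditor a with some requested-ledger has at least one requested-ledger l such that reviewed(a,l).
Per auditor: a1:✓  a2:✓  a3:✓  a4:✓
Every auditor in the restrictor has a witness.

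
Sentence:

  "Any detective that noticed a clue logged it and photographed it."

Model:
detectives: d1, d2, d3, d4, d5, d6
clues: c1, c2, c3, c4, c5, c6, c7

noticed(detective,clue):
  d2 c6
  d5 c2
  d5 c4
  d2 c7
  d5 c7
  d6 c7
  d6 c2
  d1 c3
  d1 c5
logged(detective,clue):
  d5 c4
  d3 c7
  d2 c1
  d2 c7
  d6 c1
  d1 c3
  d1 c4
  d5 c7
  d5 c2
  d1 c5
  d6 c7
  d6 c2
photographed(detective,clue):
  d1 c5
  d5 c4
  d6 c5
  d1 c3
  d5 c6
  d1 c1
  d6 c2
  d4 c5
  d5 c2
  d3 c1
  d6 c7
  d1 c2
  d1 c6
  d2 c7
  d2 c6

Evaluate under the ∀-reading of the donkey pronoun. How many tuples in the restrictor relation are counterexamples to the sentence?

"it" takes "a clue" as antecedent — a donkey pronoun bound across the clause boundary.
Strong reading: for every (d,c) with noticed(d,c), logged(d,c) ∧ photographed(d,c).
Restrictor pairs: (d1,c3) ✓  (d1,c5) ✓  (d2,c6) ✗  (d2,c7) ✓  (d5,c2) ✓  (d5,c4) ✓  (d5,c7) ✗  (d6,c2) ✓  (d6,c7) ✓
Counterexamples (restrictor pairs failing the scope): 2.

2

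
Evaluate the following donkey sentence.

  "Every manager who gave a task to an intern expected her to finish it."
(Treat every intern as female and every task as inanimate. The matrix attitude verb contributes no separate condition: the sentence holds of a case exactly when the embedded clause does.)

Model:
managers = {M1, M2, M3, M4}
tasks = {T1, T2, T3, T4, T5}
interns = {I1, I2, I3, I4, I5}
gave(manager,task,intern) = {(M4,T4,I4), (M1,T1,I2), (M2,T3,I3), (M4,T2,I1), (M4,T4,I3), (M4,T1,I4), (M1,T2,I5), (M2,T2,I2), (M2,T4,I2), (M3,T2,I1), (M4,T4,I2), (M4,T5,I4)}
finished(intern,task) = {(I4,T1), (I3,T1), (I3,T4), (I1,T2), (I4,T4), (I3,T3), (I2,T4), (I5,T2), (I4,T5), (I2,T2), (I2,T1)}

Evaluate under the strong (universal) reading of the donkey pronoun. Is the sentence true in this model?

"her" takes "an intern" as antecedent and "it" takes "a task"; both are donkey pronouns co-varying with the restrictor.
Strong reading: for every (m,t,i) with gave(m,t,i), finished(i,t).
Restrictor triples: (M1,T1,I2)→finished(I2,T1) ✓  (M1,T2,I5)→finished(I5,T2) ✓  (M2,T2,I2)→finished(I2,T2) ✓  (M2,T3,I3)→finished(I3,T3) ✓  (M2,T4,I2)→finished(I2,T4) ✓  (M3,T2,I1)→finished(I1,T2) ✓  (M4,T1,I4)→finished(I4,T1) ✓  (M4,T2,I1)→finished(I1,T2) ✓  (M4,T4,I2)→finished(I2,T4) ✓  (M4,T4,I3)→finished(I3,T4) ✓  (M4,T4,I4)→finished(I4,T4) ✓  (M4,T5,I4)→finished(I4,T5) ✓
Every restrictor triple satisfies the scope.

True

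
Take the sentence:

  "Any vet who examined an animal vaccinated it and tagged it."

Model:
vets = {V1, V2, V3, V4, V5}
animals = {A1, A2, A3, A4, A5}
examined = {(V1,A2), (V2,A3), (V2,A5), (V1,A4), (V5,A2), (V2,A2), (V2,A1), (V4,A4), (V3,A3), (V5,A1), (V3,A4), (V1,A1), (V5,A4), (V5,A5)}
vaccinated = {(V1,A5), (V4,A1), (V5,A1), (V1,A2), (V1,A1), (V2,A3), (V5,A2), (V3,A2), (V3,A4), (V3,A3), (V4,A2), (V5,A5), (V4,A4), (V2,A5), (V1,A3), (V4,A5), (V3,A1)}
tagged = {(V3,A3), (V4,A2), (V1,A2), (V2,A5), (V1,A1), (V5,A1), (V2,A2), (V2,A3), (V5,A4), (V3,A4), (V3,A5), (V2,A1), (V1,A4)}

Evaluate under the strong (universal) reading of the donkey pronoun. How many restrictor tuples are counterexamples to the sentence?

7

"it" takes "an animal" as antecedent — a donkey pronoun bound across the clause boundary.
Strong reading: for every (v,a) with examined(v,a), vaccinated(v,a) ∧ tagged(v,a).
Restrictor pairs: (V1,A1) ✓  (V1,A2) ✓  (V1,A4) ✗  (V2,A1) ✗  (V2,A2) ✗  (V2,A3) ✓  (V2,A5) ✓  (V3,A3) ✓  (V3,A4) ✓  (V4,A4) ✗  (V5,A1) ✓  (V5,A2) ✗  (V5,A4) ✗  (V5,A5) ✗
Counterexamples (restrictor pairs failing the scope): 7.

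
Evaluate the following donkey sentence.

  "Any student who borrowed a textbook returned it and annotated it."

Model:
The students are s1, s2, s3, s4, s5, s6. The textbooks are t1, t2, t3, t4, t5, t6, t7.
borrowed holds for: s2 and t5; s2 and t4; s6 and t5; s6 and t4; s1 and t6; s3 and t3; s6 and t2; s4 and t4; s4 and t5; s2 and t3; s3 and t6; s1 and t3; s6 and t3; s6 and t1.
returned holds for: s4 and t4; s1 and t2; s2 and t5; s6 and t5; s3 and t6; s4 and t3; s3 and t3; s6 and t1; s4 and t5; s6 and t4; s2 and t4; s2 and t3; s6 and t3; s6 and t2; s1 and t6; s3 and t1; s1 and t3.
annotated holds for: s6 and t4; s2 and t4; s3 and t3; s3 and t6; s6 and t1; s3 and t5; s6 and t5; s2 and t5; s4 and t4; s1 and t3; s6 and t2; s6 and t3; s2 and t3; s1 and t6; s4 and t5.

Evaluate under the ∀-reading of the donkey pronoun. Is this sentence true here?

"it" takes "a textbook" as antecedent — a donkey pronoun bound across the clause boundary.
Strong reading: for every (s,t) with borrowed(s,t), returned(s,t) ∧ annotated(s,t).
Restrictor pairs: (s1,t3) ✓  (s1,t6) ✓  (s2,t3) ✓  (s2,t4) ✓  (s2,t5) ✓  (s3,t3) ✓  (s3,t6) ✓  (s4,t4) ✓  (s4,t5) ✓  (s6,t1) ✓  (s6,t2) ✓  (s6,t3) ✓  (s6,t4) ✓  (s6,t5) ✓
Every restrictor pair satisfies the scope.

True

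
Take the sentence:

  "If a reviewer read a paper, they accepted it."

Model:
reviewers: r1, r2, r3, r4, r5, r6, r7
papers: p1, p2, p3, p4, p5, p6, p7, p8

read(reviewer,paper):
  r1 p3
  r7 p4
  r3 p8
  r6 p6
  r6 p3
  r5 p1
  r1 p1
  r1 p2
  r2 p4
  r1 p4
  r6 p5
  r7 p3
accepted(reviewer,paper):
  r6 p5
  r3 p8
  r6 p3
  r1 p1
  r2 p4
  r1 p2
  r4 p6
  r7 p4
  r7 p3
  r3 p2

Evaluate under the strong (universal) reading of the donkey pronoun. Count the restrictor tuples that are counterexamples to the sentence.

4

"it" takes "a paper" as antecedent — a donkey pronoun bound across the clause boundary.
Strong reading: for every (r,p) with read(r,p), accepted(r,p).
Restrictor pairs: (r1,p1) ✓  (r1,p2) ✓  (r1,p3) ✗  (r1,p4) ✗  (r2,p4) ✓  (r3,p8) ✓  (r5,p1) ✗  (r6,p3) ✓  (r6,p5) ✓  (r6,p6) ✗  (r7,p3) ✓  (r7,p4) ✓
Counterexamples (restrictor pairs failing the scope): 4.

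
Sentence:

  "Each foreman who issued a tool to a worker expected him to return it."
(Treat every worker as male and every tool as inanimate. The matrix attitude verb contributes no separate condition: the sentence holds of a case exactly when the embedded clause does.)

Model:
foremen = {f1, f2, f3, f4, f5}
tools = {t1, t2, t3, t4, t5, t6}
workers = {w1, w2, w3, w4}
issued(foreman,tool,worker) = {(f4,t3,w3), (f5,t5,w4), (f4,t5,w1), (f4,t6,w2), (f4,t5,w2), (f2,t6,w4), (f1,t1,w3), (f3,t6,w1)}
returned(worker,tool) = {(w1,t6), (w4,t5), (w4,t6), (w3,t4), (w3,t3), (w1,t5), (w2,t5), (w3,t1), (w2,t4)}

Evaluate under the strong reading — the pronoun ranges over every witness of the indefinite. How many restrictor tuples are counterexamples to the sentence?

1

"him" takes "a worker" as antecedent and "it" takes "a tool"; both are donkey pronouns co-varying with the restrictor.
Strong reading: for every (f,t,w) with issued(f,t,w), returned(w,t).
Restrictor triples: (f1,t1,w3)→returned(w3,t1) ✓  (f2,t6,w4)→returned(w4,t6) ✓  (f3,t6,w1)→returned(w1,t6) ✓  (f4,t3,w3)→returned(w3,t3) ✓  (f4,t5,w1)→returned(w1,t5) ✓  (f4,t5,w2)→returned(w2,t5) ✓  (f4,t6,w2)→returned(w2,t6) ✗  (f5,t5,w4)→returned(w4,t5) ✓
Counterexamples (restrictor triples failing the scope): 1.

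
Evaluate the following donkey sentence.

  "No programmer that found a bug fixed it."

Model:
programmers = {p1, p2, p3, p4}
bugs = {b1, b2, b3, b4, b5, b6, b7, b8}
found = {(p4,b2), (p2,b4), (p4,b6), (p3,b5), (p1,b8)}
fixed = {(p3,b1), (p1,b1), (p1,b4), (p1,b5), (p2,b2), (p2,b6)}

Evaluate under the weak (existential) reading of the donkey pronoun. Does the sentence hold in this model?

"it" takes "a bug" as antecedent — a donkey pronoun bound across the clause boundary.
Truth condition: for no (p,b) with found(p,b) does fixed(p,b) hold.
Restrictor pairs — does the scope hold? (p1,b8):fails  (p2,b4):fails  (p3,b5):fails  (p4,b2):fails  (p4,b6):fails
Scope holds for no restrictor pair, so the sentence is true.

True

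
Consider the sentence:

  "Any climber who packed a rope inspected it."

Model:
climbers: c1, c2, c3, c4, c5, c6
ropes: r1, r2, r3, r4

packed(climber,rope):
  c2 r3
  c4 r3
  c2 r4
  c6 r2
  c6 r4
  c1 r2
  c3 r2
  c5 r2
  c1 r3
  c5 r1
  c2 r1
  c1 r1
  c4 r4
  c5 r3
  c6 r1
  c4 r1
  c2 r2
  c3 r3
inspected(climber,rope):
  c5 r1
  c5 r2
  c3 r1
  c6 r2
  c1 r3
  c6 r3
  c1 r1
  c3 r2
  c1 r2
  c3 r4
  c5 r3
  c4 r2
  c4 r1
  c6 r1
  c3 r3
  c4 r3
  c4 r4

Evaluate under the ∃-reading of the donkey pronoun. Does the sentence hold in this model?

False

"it" takes "a rope" as antecedent — a donkey pronoun bound across the clause boundary.
Weak reading: every climber c with some packed-rope has at least one packed-rope r such that inspected(c,r).
Per climber: c1:✓  c2:✗  c3:✓  c4:✓  c5:✓  c6:✓
c2 has no witness among its packed-ropes.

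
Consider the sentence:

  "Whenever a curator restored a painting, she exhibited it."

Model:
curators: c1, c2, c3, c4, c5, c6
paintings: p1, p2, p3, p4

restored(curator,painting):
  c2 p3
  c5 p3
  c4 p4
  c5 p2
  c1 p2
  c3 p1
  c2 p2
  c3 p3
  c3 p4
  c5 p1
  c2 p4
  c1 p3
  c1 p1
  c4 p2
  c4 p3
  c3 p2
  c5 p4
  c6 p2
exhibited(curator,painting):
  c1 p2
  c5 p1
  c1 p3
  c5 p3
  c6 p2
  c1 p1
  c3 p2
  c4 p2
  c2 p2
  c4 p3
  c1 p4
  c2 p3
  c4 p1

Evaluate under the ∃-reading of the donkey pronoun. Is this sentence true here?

True

"it" takes "a painting" as antecedent — a donkey pronoun bound across the clause boundary.
Weak reading: every curator c with some restored-painting has at least one restored-painting p such that exhibited(c,p).
Per curator: c1:✓  c2:✓  c3:✓  c4:✓  c5:✓  c6:✓
Every curator in the restrictor has a witness.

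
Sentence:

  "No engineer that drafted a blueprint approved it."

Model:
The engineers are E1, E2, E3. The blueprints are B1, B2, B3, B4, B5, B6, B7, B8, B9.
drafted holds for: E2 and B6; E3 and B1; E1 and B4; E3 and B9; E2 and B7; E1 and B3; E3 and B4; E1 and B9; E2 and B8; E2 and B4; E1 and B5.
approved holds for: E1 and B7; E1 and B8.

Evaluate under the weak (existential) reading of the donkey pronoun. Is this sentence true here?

True

"it" takes "a blueprint" as antecedent — a donkey pronoun bound across the clause boundary.
Truth condition: for no (e,b) with drafted(e,b) does approved(e,b) hold.
Restrictor pairs — does the scope hold? (E1,B3):fails  (E1,B4):fails  (E1,B5):fails  (E1,B9):fails  (E2,B4):fails  (E2,B6):fails  (E2,B7):fails  (E2,B8):fails  (E3,B1):fails  (E3,B4):fails  (E3,B9):fails
Scope holds for no restrictor pair, so the sentence is true.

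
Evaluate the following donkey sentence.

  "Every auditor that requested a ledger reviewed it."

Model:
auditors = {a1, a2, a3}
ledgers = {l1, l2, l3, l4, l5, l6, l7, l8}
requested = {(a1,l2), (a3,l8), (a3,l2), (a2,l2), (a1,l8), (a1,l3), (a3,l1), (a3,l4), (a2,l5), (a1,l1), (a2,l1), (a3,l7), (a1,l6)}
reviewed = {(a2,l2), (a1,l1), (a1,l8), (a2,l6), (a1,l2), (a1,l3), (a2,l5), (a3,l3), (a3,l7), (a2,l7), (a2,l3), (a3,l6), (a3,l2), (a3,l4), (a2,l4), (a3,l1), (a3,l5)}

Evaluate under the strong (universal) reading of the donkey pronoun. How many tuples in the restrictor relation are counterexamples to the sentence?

3

"it" takes "a ledger" as antecedent — a donkey pronoun bound across the clause boundary.
Strong reading: for every (a,l) with requested(a,l), reviewed(a,l).
Restrictor pairs: (a1,l1) ✓  (a1,l2) ✓  (a1,l3) ✓  (a1,l6) ✗  (a1,l8) ✓  (a2,l1) ✗  (a2,l2) ✓  (a2,l5) ✓  (a3,l1) ✓  (a3,l2) ✓  (a3,l4) ✓  (a3,l7) ✓  (a3,l8) ✗
Counterexamples (restrictor pairs failing the scope): 3.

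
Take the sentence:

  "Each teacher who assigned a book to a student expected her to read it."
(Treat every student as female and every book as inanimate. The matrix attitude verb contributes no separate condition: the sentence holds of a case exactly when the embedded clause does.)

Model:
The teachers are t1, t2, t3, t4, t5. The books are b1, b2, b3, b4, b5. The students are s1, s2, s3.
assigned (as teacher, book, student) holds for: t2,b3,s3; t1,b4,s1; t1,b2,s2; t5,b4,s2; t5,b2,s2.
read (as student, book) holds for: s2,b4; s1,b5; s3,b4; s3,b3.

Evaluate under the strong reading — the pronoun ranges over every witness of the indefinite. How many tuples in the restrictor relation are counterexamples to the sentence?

3

"her" takes "a student" as antecedent and "it" takes "a book"; both are donkey pronouns co-varying with the restrictor.
Strong reading: for every (t,b,s) with assigned(t,b,s), read(s,b).
Restrictor triples: (t1,b2,s2)→read(s2,b2) ✗  (t1,b4,s1)→read(s1,b4) ✗  (t2,b3,s3)→read(s3,b3) ✓  (t5,b2,s2)→read(s2,b2) ✗  (t5,b4,s2)→read(s2,b4) ✓
Counterexamples (restrictor triples failing the scope): 3.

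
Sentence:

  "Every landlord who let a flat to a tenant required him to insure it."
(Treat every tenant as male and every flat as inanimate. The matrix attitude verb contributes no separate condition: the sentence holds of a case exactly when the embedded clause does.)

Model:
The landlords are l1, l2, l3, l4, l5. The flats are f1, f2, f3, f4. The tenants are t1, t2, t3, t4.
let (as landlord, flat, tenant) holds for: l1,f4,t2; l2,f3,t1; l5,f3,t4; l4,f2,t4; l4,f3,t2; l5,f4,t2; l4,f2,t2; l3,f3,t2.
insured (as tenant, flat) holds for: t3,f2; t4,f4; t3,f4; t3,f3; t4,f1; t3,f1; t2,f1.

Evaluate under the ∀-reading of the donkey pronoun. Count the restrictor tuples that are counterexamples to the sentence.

"him" takes "a tenant" as antecedent and "it" takes "a flat"; both are donkey pronouns co-varying with the restrictor.
Strong reading: for every (l,f,t) with let(l,f,t), insured(t,f).
Restrictor triples: (l1,f4,t2)→insured(t2,f4) ✗  (l2,f3,t1)→insured(t1,f3) ✗  (l3,f3,t2)→insured(t2,f3) ✗  (l4,f2,t2)→insured(t2,f2) ✗  (l4,f2,t4)→insured(t4,f2) ✗  (l4,f3,t2)→insured(t2,f3) ✗  (l5,f3,t4)→insured(t4,f3) ✗  (l5,f4,t2)→insured(t2,f4) ✗
Counterexamples (restrictor triples failing the scope): 8.

8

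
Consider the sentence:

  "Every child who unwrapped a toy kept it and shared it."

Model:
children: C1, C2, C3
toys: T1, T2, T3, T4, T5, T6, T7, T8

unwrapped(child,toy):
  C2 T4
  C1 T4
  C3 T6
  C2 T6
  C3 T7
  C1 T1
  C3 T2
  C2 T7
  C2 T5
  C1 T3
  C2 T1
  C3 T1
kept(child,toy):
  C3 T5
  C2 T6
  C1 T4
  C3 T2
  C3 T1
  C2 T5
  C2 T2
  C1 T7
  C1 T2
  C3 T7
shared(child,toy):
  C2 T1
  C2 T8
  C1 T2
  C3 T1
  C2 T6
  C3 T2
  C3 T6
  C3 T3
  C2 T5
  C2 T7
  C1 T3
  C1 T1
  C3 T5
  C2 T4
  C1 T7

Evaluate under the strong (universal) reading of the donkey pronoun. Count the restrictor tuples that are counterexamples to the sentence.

"it" takes "a toy" as antecedent — a donkey pronoun bound across the clause boundary.
Strong reading: for every (c,t) with unwrapped(c,t), kept(c,t) ∧ shared(c,t).
Restrictor pairs: (C1,T1) ✗  (C1,T3) ✗  (C1,T4) ✗  (C2,T1) ✗  (C2,T4) ✗  (C2,T5) ✓  (C2,T6) ✓  (C2,T7) ✗  (C3,T1) ✓  (C3,T2) ✓  (C3,T6) ✗  (C3,T7) ✗
Counterexamples (restrictor pairs failing the scope): 8.

8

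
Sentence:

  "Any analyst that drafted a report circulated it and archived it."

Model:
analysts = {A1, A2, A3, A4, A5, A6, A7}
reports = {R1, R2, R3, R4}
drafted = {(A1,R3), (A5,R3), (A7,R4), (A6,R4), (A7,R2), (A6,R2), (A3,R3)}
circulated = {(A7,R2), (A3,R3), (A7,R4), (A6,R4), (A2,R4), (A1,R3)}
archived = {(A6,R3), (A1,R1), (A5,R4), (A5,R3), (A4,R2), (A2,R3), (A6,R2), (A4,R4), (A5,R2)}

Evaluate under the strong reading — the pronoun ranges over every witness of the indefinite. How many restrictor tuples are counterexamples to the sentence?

7

"it" takes "a report" as antecedent — a donkey pronoun bound across the clause boundary.
Strong reading: for every (a,r) with drafted(a,r), circulated(a,r) ∧ archived(a,r).
Restrictor pairs: (A1,R3) ✗  (A3,R3) ✗  (A5,R3) ✗  (A6,R2) ✗  (A6,R4) ✗  (A7,R2) ✗  (A7,R4) ✗
Counterexamples (restrictor pairs failing the scope): 7.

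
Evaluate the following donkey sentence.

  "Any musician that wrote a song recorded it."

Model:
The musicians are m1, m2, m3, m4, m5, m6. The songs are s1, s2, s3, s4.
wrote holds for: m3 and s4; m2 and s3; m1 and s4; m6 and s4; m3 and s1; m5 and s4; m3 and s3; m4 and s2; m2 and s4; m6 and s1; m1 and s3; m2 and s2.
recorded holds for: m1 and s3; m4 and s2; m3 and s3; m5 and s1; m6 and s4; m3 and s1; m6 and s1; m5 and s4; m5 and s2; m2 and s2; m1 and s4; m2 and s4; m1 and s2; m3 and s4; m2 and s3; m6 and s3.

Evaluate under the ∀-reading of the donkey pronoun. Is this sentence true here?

"it" takes "a song" as antecedent — a donkey pronoun bound across the clause boundary.
Strong reading: for every (m,s) with wrote(m,s), recorded(m,s).
Restrictor pairs: (m1,s3) ✓  (m1,s4) ✓  (m2,s2) ✓  (m2,s3) ✓  (m2,s4) ✓  (m3,s1) ✓  (m3,s3) ✓  (m3,s4) ✓  (m4,s2) ✓  (m5,s4) ✓  (m6,s1) ✓  (m6,s4) ✓
Every restrictor pair satisfies the scope.

True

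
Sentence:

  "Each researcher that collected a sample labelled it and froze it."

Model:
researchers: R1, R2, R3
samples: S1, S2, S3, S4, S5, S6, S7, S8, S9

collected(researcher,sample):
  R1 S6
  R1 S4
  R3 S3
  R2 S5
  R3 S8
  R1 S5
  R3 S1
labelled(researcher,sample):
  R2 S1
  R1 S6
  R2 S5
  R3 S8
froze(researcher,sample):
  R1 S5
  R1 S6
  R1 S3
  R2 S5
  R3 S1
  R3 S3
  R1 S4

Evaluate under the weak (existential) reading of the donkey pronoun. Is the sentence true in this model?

"it" takes "a sample" as antecedent — a donkey pronoun bound across the clause boundary.
Weak reading: every researcher r with some collected-sample has at least one collected-sample s such that labelled(r,s) ∧ froze(r,s).
Per researcher: R1:✓  R2:✓  R3:✗
R3 has no witness among its collected-samples.

False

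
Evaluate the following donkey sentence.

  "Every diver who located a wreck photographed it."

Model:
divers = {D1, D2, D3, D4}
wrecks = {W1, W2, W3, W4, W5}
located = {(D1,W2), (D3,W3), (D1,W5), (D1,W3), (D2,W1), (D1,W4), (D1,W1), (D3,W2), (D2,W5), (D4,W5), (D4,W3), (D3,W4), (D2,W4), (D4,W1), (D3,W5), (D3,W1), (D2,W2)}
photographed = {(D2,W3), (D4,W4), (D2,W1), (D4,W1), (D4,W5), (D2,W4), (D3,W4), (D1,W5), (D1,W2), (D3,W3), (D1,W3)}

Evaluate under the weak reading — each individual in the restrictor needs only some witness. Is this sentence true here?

"it" takes "a wreck" as antecedent — a donkey pronoun bound across the clause boundary.
Weak reading: every diver d with some located-wreck has at least one located-wreck w such that photographed(d,w).
Per diver: D1:✓  D2:✓  D3:✓  D4:✓
Every diver in the restrictor has a witness.

True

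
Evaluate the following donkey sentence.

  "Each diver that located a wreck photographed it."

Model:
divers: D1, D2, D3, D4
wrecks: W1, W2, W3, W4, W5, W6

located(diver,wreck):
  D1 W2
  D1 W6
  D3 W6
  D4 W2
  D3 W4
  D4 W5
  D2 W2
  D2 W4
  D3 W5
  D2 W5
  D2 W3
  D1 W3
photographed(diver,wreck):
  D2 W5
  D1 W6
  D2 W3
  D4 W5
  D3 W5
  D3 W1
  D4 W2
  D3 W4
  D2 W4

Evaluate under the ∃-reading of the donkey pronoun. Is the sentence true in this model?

True

"it" takes "a wreck" as antecedent — a donkey pronoun bound across the clause boundary.
Weak reading: every diver d with some located-wreck has at least one located-wreck w such that photographed(d,w).
Per diver: D1:✓  D2:✓  D3:✓  D4:✓
Every diver in the restrictor has a witness.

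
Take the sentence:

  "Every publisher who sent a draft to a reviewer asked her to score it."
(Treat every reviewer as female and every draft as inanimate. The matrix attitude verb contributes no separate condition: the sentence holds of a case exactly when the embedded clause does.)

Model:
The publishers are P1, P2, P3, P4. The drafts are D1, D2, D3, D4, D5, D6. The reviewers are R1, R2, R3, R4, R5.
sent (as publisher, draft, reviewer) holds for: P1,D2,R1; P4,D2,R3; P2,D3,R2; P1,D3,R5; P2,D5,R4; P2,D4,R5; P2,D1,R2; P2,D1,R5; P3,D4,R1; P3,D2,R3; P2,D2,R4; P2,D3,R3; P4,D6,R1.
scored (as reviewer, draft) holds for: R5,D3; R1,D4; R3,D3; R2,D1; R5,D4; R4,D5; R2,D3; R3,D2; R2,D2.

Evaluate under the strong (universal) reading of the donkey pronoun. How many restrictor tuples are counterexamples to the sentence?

4

"her" takes "a reviewer" as antecedent and "it" takes "a draft"; both are donkey pronouns co-varying with the restrictor.
Strong reading: for every (p,d,r) with sent(p,d,r), scored(r,d).
Restrictor triples: (P1,D2,R1)→scored(R1,D2) ✗  (P1,D3,R5)→scored(R5,D3) ✓  (P2,D1,R2)→scored(R2,D1) ✓  (P2,D1,R5)→scored(R5,D1) ✗  (P2,D2,R4)→scored(R4,D2) ✗  (P2,D3,R2)→scored(R2,D3) ✓  (P2,D3,R3)→scored(R3,D3) ✓  (P2,D4,R5)→scored(R5,D4) ✓  (P2,D5,R4)→scored(R4,D5) ✓  (P3,D2,R3)→scored(R3,D2) ✓  (P3,D4,R1)→scored(R1,D4) ✓  (P4,D2,R3)→scored(R3,D2) ✓  (P4,D6,R1)→scored(R1,D6) ✗
Counterexamples (restrictor triples failing the scope): 4.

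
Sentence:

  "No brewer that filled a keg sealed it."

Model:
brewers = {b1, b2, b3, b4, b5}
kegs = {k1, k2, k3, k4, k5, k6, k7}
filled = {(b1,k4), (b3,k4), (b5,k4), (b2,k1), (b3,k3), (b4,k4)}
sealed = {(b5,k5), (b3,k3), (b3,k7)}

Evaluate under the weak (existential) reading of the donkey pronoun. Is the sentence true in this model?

False

"it" takes "a keg" as antecedent — a donkey pronoun bound across the clause boundary.
Truth condition: for no (b,k) with filled(b,k) does sealed(b,k) hold.
Restrictor pairs — does the scope hold? (b1,k4):fails  (b2,k1):fails  (b3,k3):holds  (b3,k4):fails  (b4,k4):fails  (b5,k4):fails
Scope holds for 1 pair(s), so the sentence is false.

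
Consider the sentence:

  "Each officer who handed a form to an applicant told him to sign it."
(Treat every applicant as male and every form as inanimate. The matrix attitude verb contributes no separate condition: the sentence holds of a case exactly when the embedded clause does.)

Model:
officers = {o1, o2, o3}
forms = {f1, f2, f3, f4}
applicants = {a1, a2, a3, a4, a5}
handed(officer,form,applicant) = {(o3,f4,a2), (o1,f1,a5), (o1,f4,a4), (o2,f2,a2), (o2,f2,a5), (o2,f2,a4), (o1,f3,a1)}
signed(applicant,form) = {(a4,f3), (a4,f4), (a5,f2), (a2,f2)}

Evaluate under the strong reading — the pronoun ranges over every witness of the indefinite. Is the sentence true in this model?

False

"him" takes "an applicant" as antecedent and "it" takes "a form"; both are donkey pronouns co-varying with the restrictor.
Strong reading: for every (o,f,a) with handed(o,f,a), signed(a,f).
Restrictor triples: (o1,f1,a5)→signed(a5,f1) ✗  (o1,f3,a1)→signed(a1,f3) ✗  (o1,f4,a4)→signed(a4,f4) ✓  (o2,f2,a2)→signed(a2,f2) ✓  (o2,f2,a4)→signed(a4,f2) ✗  (o2,f2,a5)→signed(a5,f2) ✓  (o3,f4,a2)→signed(a2,f4) ✗
Counterexample: (o1,f1,a5) — signed(a5,f1) does not hold.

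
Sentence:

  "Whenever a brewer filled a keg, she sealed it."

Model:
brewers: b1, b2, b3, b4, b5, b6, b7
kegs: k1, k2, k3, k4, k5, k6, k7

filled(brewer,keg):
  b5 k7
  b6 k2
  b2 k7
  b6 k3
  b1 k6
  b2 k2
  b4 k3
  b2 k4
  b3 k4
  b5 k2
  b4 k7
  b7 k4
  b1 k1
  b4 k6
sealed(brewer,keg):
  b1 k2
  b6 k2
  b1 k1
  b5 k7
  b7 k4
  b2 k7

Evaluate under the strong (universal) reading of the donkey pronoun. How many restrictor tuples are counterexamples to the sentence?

"it" takes "a keg" as antecedent — a donkey pronoun bound across the clause boundary.
Strong reading: for every (b,k) with filled(b,k), sealed(b,k).
Restrictor pairs: (b1,k1) ✓  (b1,k6) ✗  (b2,k2) ✗  (b2,k4) ✗  (b2,k7) ✓  (b3,k4) ✗  (b4,k3) ✗  (b4,k6) ✗  (b4,k7) ✗  (b5,k2) ✗  (b5,k7) ✓  (b6,k2) ✓  (b6,k3) ✗  (b7,k4) ✓
Counterexamples (restrictor pairs failing the scope): 9.

9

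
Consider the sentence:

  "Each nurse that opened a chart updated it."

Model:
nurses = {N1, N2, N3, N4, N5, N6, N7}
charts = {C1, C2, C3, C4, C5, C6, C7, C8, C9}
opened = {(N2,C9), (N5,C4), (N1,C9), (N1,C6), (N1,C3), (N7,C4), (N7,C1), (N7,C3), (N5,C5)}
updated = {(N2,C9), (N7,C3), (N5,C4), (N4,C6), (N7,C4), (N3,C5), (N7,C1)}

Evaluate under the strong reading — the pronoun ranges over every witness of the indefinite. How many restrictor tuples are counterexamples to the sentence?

4

"it" takes "a chart" as antecedent — a donkey pronoun bound across the clause boundary.
Strong reading: for every (n,c) with opened(n,c), updated(n,c).
Restrictor pairs: (N1,C3) ✗  (N1,C6) ✗  (N1,C9) ✗  (N2,C9) ✓  (N5,C4) ✓  (N5,C5) ✗  (N7,C1) ✓  (N7,C3) ✓  (N7,C4) ✓
Counterexamples (restrictor pairs failing the scope): 4.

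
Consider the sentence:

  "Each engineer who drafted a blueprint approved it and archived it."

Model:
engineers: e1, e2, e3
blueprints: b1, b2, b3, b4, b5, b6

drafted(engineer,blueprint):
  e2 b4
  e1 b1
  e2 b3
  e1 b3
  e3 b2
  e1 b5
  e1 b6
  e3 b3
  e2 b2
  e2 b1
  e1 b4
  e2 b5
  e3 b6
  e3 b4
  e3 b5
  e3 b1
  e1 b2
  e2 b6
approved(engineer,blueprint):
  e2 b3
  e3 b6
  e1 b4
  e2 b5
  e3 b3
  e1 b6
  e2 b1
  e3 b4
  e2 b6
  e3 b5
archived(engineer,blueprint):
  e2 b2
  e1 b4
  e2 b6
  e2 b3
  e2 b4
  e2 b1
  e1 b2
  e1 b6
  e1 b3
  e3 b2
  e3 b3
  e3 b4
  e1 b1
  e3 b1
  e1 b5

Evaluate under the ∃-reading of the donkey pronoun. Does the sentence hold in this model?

"it" takes "a blueprint" as antecedent — a donkey pronoun bound across the clause boundary.
Weak reading: every engineer e with some drafted-blueprint has at least one drafted-blueprint b such that approved(e,b) ∧ archived(e,b).
Per engineer: e1:✓  e2:✓  e3:✓
Every engineer in the restrictor has a witness.

True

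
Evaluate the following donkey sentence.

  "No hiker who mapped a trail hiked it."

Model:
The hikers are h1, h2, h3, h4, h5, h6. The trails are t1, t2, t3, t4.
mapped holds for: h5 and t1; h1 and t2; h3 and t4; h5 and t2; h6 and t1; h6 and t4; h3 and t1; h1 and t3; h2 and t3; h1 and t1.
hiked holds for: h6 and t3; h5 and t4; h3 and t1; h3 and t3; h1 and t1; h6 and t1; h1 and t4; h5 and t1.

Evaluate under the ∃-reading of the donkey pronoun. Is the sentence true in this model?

"it" takes "a trail" as antecedent — a donkey pronoun bound across the clause boundary.
Truth condition: for no (h,t) with mapped(h,t) does hiked(h,t) hold.
Restrictor pairs — does the scope hold? (h1,t1):holds  (h1,t2):fails  (h1,t3):fails  (h2,t3):fails  (h3,t1):holds  (h3,t4):fails  (h5,t1):holds  (h5,t2):fails  (h6,t1):holds  (h6,t4):fails
Scope holds for 4 pair(s), so the sentence is false.

False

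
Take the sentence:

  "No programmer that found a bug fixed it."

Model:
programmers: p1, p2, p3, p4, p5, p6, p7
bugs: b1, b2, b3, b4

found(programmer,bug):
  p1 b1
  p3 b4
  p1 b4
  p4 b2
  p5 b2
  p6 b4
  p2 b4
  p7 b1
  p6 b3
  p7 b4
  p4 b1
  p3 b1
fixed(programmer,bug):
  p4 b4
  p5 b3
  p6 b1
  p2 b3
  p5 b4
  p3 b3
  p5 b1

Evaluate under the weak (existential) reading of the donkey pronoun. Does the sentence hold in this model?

True

"it" takes "a bug" as antecedent — a donkey pronoun bound across the clause boundary.
Truth condition: for no (p,b) with found(p,b) does fixed(p,b) hold.
Restrictor pairs — does the scope hold? (p1,b1):fails  (p1,b4):fails  (p2,b4):fails  (p3,b1):fails  (p3,b4):fails  (p4,b1):fails  (p4,b2):fails  (p5,b2):fails  (p6,b3):fails  (p6,b4):fails  (p7,b1):fails  (p7,b4):fails
Scope holds for no restrictor pair, so the sentence is true.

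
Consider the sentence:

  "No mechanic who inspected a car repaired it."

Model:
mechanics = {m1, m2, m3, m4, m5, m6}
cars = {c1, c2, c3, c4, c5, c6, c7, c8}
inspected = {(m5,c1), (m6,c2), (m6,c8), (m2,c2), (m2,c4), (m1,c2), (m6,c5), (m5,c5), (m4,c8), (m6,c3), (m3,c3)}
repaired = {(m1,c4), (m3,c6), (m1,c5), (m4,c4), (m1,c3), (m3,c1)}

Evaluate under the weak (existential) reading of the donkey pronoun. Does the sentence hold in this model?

"it" takes "a car" as antecedent — a donkey pronoun bound across the clause boundary.
Truth condition: for no (m,c) with inspected(m,c) does repaired(m,c) hold.
Restrictor pairs — does the scope hold? (m1,c2):fails  (m2,c2):fails  (m2,c4):fails  (m3,c3):fails  (m4,c8):fails  (m5,c1):fails  (m5,c5):fails  (m6,c2):fails  (m6,c3):fails  (m6,c5):fails  (m6,c8):fails
Scope holds for no restrictor pair, so the sentence is true.

True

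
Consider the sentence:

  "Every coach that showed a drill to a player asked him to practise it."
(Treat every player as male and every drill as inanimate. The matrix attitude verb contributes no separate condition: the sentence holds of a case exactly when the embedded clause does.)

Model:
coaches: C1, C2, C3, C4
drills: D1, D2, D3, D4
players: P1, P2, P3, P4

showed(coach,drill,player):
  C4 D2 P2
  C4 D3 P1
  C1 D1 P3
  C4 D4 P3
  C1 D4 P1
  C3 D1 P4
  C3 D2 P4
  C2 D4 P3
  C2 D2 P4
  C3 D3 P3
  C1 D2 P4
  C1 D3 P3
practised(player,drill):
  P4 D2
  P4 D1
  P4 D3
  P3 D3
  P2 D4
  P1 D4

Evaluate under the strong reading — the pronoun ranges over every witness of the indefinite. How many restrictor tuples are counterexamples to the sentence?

5

"him" takes "a player" as antecedent and "it" takes "a drill"; both are donkey pronouns co-varying with the restrictor.
Strong reading: for every (c,d,p) with showed(c,d,p), practised(p,d).
Restrictor triples: (C1,D1,P3)→practised(P3,D1) ✗  (C1,D2,P4)→practised(P4,D2) ✓  (C1,D3,P3)→practised(P3,D3) ✓  (C1,D4,P1)→practised(P1,D4) ✓  (C2,D2,P4)→practised(P4,D2) ✓  (C2,D4,P3)→practised(P3,D4) ✗  (C3,D1,P4)→practised(P4,D1) ✓  (C3,D2,P4)→practised(P4,D2) ✓  (C3,D3,P3)→practised(P3,D3) ✓  (C4,D2,P2)→practised(P2,D2) ✗  (C4,D3,P1)→practised(P1,D3) ✗  (C4,D4,P3)→practised(P3,D4) ✗
Counterexamples (restrictor triples failing the scope): 5.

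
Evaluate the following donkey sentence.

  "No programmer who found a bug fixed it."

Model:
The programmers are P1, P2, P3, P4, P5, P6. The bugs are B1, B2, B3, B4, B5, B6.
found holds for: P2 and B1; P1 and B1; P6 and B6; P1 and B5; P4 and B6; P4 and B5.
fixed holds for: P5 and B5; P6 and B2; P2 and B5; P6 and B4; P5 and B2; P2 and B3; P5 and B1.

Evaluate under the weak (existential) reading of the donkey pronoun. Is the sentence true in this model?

True

"it" takes "a bug" as antecedent — a donkey pronoun bound across the clause boundary.
Truth condition: for no (p,b) with found(p,b) does fixed(p,b) hold.
Restrictor pairs — does the scope hold? (P1,B1):fails  (P1,B5):fails  (P2,B1):fails  (P4,B5):fails  (P4,B6):fails  (P6,B6):fails
Scope holds for no restrictor pair, so the sentence is true.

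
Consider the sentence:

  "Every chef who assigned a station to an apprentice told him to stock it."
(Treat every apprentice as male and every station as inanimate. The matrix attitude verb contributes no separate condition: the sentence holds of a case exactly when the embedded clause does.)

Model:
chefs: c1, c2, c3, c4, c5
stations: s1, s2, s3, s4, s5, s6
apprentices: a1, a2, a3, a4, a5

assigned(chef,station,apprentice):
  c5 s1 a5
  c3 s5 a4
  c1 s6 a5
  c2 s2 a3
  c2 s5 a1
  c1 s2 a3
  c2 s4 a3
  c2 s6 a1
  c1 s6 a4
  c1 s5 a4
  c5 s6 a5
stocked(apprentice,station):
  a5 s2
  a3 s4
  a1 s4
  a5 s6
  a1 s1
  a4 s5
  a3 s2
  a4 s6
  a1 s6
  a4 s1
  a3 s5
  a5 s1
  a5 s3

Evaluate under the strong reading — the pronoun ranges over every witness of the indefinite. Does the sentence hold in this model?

False

"him" takes "an apprentice" as antecedent and "it" takes "a station"; both are donkey pronouns co-varying with the restrictor.
Strong reading: for every (c,s,a) with assigned(c,s,a), stocked(a,s).
Restrictor triples: (c1,s2,a3)→stocked(a3,s2) ✓  (c1,s5,a4)→stocked(a4,s5) ✓  (c1,s6,a4)→stocked(a4,s6) ✓  (c1,s6,a5)→stocked(a5,s6) ✓  (c2,s2,a3)→stocked(a3,s2) ✓  (c2,s4,a3)→stocked(a3,s4) ✓  (c2,s5,a1)→stocked(a1,s5) ✗  (c2,s6,a1)→stocked(a1,s6) ✓  (c3,s5,a4)→stocked(a4,s5) ✓  (c5,s1,a5)→stocked(a5,s1) ✓  (c5,s6,a5)→stocked(a5,s6) ✓
Counterexample: (c2,s5,a1) — stocked(a1,s5) does not hold.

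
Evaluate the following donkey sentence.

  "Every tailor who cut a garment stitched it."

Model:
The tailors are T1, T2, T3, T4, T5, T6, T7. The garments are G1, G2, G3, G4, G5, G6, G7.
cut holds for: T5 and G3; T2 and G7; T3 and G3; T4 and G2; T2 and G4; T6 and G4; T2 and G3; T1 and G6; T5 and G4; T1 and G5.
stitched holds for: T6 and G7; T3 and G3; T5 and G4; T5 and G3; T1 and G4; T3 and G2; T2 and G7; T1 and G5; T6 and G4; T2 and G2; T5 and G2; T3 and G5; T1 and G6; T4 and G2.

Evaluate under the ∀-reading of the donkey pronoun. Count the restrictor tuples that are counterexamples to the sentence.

2

"it" takes "a garment" as antecedent — a donkey pronoun bound across the clause boundary.
Strong reading: for every (t,g) with cut(t,g), stitched(t,g).
Restrictor pairs: (T1,G5) ✓  (T1,G6) ✓  (T2,G3) ✗  (T2,G4) ✗  (T2,G7) ✓  (T3,G3) ✓  (T4,G2) ✓  (T5,G3) ✓  (T5,G4) ✓  (T6,G4) ✓
Counterexamples (restrictor pairs failing the scope): 2.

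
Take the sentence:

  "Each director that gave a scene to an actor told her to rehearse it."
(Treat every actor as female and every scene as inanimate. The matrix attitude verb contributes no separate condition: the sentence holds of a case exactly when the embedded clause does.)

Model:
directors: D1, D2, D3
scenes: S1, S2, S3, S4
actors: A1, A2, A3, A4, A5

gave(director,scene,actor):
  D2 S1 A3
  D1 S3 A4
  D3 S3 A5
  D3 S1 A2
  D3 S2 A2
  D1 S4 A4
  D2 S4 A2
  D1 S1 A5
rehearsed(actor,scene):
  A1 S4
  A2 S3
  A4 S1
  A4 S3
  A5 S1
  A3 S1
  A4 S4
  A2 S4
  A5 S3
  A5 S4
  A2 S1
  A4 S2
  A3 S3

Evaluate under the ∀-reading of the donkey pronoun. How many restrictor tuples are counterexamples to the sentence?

1

"her" takes "an actor" as antecedent and "it" takes "a scene"; both are donkey pronouns co-varying with the restrictor.
Strong reading: for every (d,s,a) with gave(d,s,a), rehearsed(a,s).
Restrictor triples: (D1,S1,A5)→rehearsed(A5,S1) ✓  (D1,S3,A4)→rehearsed(A4,S3) ✓  (D1,S4,A4)→rehearsed(A4,S4) ✓  (D2,S1,A3)→rehearsed(A3,S1) ✓  (D2,S4,A2)→rehearsed(A2,S4) ✓  (D3,S1,A2)→rehearsed(A2,S1) ✓  (D3,S2,A2)→rehearsed(A2,S2) ✗  (D3,S3,A5)→rehearsed(A5,S3) ✓
Counterexamples (restrictor triples failing the scope): 1.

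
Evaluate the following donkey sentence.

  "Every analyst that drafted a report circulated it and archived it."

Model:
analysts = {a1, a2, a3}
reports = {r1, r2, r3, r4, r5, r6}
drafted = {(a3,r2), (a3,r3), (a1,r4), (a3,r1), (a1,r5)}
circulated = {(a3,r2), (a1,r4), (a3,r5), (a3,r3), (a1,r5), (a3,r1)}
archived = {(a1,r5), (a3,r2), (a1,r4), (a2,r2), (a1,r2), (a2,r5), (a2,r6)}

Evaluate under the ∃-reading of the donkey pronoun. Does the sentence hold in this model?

"it" takes "a report" as antecedent — a donkey pronoun bound across the clause boundary.
Weak reading: every analyst a with some drafted-report has at least one drafted-report r such that circulated(a,r) ∧ archived(a,r).
Per analyst: a1:✓  a3:✓
Every analyst in the restrictor has a witness.

True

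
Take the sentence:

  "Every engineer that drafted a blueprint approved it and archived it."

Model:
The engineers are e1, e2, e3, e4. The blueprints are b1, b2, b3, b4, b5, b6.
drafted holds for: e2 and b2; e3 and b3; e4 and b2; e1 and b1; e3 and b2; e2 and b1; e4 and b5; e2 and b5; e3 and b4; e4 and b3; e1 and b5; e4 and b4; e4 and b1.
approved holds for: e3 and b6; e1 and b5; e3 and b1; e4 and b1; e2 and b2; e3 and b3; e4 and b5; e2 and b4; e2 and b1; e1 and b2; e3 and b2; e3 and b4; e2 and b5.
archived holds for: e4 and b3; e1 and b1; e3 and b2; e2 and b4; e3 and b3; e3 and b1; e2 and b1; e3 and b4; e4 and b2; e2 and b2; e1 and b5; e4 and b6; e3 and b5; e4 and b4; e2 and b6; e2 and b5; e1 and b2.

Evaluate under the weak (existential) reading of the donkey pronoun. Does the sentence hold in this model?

"it" takes "a blueprint" as antecedent — a donkey pronoun bound across the clause boundary.
Weak reading: every engineer e with some drafted-blueprint has at least one drafted-blueprint b such that approved(e,b) ∧ archived(e,b).
Per engineer: e1:✓  e2:✓  e3:✓  e4:✗
e4 has no witness among its drafted-blueprints.

False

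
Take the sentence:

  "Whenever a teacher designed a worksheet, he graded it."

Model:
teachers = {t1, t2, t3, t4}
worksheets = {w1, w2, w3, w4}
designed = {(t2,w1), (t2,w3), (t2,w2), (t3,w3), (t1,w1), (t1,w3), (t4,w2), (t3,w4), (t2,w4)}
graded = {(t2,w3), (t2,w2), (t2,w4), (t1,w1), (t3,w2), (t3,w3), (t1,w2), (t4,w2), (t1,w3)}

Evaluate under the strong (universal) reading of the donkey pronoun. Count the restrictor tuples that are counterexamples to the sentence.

2

"it" takes "a worksheet" as antecedent — a donkey pronoun bound across the clause boundary.
Strong reading: for every (t,w) with designed(t,w), graded(t,w).
Restrictor pairs: (t1,w1) ✓  (t1,w3) ✓  (t2,w1) ✗  (t2,w2) ✓  (t2,w3) ✓  (t2,w4) ✓  (t3,w3) ✓  (t3,w4) ✗  (t4,w2) ✓
Counterexamples (restrictor pairs failing the scope): 2.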